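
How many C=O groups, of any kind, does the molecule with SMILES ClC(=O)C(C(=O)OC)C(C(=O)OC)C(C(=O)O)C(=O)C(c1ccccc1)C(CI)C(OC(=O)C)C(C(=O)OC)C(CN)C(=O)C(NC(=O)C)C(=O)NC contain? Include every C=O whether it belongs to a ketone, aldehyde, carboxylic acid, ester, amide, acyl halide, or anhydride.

ClCO: acyl halide, 1 C=O (running total 1).
CH(COOCH3): ester, 1 C=O (running total 2).
CH(COOCH3): ester, 1 C=O (running total 3).
CH(COOH): carboxylic acid, 1 C=O (running total 4).
CO: ketone, 1 C=O (running total 5).
CH(OCOCH3): ester, 1 C=O (running total 6).
CH(COOCH3): ester, 1 C=O (running total 7).
CO: ketone, 1 C=O (running total 8).
CH(NHCOCH3): amide, 1 C=O (running total 9).
CONHCH3: amide, 1 C=O (running total 10).

10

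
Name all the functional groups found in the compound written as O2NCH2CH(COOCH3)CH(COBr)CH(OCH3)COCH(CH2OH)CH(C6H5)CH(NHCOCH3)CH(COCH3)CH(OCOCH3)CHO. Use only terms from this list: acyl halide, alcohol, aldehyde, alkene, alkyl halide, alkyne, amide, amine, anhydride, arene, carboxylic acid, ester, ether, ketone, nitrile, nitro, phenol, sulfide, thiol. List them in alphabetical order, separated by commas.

acyl halide, alcohol, aldehyde, amide, arene, ester, ether, ketone, nitro

–NO2 on carbon → nitro group.
pendant –COOCH3: carbonyl C bonded to C and –OCH3 → ester.
pendant –C(=O)X: carbonyl C bonded to C and halogen → acyl halide.
pendant –OCH3: C–O–C with sp³ C, no adjacent C=O → ether.
–C(=O)– with carbon on both sides → ketone.
pendant –CH2OH on an sp³ backbone C → alcohol.
pendant –C6H5: benzene ring → arene.
pendant –NHC(=O)CH3: N bonded to a carbonyl → amide (not amine).
pendant –COCH3: carbonyl C bonded to two carbons → ketone.
pendant –OC(=O)CH3: an acyloxy group → ester.
terminal –CHO: carbonyl C bonded to H and C → aldehyde.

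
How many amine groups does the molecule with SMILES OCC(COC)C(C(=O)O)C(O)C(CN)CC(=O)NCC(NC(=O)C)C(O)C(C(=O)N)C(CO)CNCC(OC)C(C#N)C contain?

2

Working along the chain:
  HOCH2: HO– on an sp³ carbon → alcohol.
  CH(CH2OCH3): pendant –CH2OCH3: C–O–C linkage → ether.
  CH(COOH): pendant –COOH: carbonyl C bonded to C and –OH → carboxylic acid.
  CH(OH): –OH on an sp³ carbon → alcohol (secondary).
  CH(CH2NH2): pendant –CH2NH2: N on sp³ C, no adjacent C=O → amine.
  CH2CONHCH2: –C(=O)–N– linkage → amide (the N is not an amine).
  CH(NHCOCH3): pendant –NHC(=O)CH3: N bonded to a carbonyl → amide (not amine).
  CH(OH): –OH on an sp³ carbon → alcohol (secondary).
  CH(CONH2): pendant –CONH2: carbonyl C bonded to C and N → amide.
  CH(CH2OH): pendant –CH2OH on an sp³ backbone C → alcohol.
  CH2NHCH2: C–N–C with sp³ carbons and no adjacent C=O → amine (secondary).
  CH(OCH3): pendant –OCH3: C–O–C with sp³ C, no adjacent C=O → ether.
  CH(CN): pendant –C≡N: nitrile.
Amine appears at: CH(CH2NH2), CH2NHCH2 → 2.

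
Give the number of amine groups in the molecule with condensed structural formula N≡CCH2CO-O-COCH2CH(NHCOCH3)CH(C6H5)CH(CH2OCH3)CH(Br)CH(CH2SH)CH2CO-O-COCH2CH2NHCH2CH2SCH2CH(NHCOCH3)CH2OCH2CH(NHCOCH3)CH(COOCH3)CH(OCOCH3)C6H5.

Reading the structure from left to right:
  N≡C: N≡C–: carbon triple-bonded to nitrogen → nitrile.
  CH2CO-O-COCH2: two acyl groups sharing one oxygen, –C(=O)–O–C(=O)– → anhydride.
  CH(NHCOCH3): pendant –NHC(=O)CH3: N bonded to a carbonyl → amide (not amine).
  CH(C6H5): pendant –C6H5: benzene ring → arene.
  CH(CH2OCH3): pendant –CH2OCH3: C–O–C linkage → ether.
  CH(Br): halogen on an sp³ carbon → alkyl halide.
  CH(CH2SH): pendant –CH2SH → thiol.
  CH2CO-O-COCH2: two acyl groups sharing one oxygen, –C(=O)–O–C(=O)– → anhydride.
  CH2NHCH2: C–N–C with sp³ carbons and no adjacent C=O → amine (secondary).
  CH2SCH2: C–S–C linkage → sulfide (thioether).
  CH(NHCOCH3): pendant –NHC(=O)CH3: N bonded to a carbonyl → amide (not amine).
  CH2OCH2: C–O–C with sp³ carbons on both sides and no adjacent C=O → ether.
  CH(NHCOCH3): pendant –NHC(=O)CH3: N bonded to a carbonyl → amide (not amine).
  CH(COOCH3): pendant –COOCH3: carbonyl C bonded to C and –OCH3 → ester.
  CH(OCOCH3): pendant –OC(=O)CH3: an acyloxy group → ester.
  C6H5: –C6H5 phenyl ring → arene.
Amine appears at: CH2NHCH2 → 1.

1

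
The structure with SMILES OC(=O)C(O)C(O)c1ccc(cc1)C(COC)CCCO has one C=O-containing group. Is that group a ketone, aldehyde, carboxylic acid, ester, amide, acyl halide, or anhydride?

The carbonyl is in the HOOC segment: –COOH: carbonyl C bonded to –OH and C → carboxylic acid (the –OH is not a separate alcohol).

carboxylic acid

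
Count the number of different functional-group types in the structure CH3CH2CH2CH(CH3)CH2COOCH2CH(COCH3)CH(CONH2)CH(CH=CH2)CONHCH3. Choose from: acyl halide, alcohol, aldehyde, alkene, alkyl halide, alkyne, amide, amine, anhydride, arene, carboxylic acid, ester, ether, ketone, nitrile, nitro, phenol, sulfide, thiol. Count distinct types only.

Taking each segment in turn:
  CH2COOCH2: –C(=O)–O–C with C on the carbonyl side → ester.
  CH(COCH3): pendant –COCH3: carbonyl C bonded to two carbons → ketone.
  CH(CONH2): pendant –CONH2: carbonyl C bonded to C and N → amide.
  CH(CH=CH2): pendant –CH=CH2: C=C double bond → alkene.
  CONHCH3: –C(=O)NHCH3: carbonyl C bonded to C and to N → amide (the N is not an amine).
Distinct types present: alkene, amide, ester, ketone.

4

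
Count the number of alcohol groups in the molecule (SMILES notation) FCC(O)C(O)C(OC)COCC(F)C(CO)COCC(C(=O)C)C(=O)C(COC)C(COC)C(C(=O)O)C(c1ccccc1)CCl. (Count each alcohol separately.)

Reading the structure from left to right:
  FCH2: halogen on an sp³ carbon → alkyl halide.
  CH(OH): –OH on an sp³ carbon → alcohol (secondary).
  CH(OH): –OH on an sp³ carbon → alcohol (secondary).
  CH(OCH3): pendant –OCH3: C–O–C with sp³ C, no adjacent C=O → ether.
  CH2OCH2: C–O–C with sp³ carbons on both sides and no adjacent C=O → ether.
  CH(F): halogen on an sp³ carbon → alkyl halide.
  CH(CH2OH): pendant –CH2OH on an sp³ backbone C → alcohol.
  CH2OCH2: C–O–C with sp³ carbons on both sides and no adjacent C=O → ether.
  CH(COCH3): pendant –COCH3: carbonyl C bonded to two carbons → ketone.
  CO: –C(=O)– with carbon on both sides → ketone.
  CH(CH2OCH3): pendant –CH2OCH3: C–O–C linkage → ether.
  CH(CH2OCH3): pendant –CH2OCH3: C–O–C linkage → ether.
  CH(COOH): pendant –COOH: carbonyl C bonded to C and –OH → carboxylic acid.
  CH(C6H5): pendant –C6H5: benzene ring → arene.
  CH2Cl: halogen on an sp³ carbon → alkyl halide.
Alcohol appears at: CH(OH), CH(OH), CH(CH2OH) → 3.

3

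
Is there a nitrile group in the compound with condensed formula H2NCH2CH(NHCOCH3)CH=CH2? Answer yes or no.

no

Reading the structure from left to right:
  H2NCH2: –NH2 on an sp³ carbon with no adjacent C=O → amine.
  CH(NHCOCH3): pendant –NHC(=O)CH3: N bonded to a carbonyl → amide (not amine).
  CH=CH2: C=C double bond → alkene.
The groups actually present are: alkene, amide, amine.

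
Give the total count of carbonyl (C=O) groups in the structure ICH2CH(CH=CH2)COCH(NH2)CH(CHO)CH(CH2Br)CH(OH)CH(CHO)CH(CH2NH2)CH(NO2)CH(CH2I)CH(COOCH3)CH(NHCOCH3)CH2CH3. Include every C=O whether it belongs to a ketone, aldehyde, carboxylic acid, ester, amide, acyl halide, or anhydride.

5

CO: ketone, 1 C=O (running total 1).
CH(CHO): aldehyde, 1 C=O (running total 2).
CH(CHO): aldehyde, 1 C=O (running total 3).
CH(COOCH3): ester, 1 C=O (running total 4).
CH(NHCOCH3): amide, 1 C=O (running total 5).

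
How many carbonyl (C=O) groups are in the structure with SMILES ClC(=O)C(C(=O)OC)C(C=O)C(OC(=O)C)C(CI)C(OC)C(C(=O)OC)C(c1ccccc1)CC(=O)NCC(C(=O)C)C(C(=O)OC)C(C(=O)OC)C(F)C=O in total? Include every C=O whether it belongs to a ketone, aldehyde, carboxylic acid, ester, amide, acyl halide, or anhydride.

ClCO: acyl halide, 1 C=O (running total 1).
CH(COOCH3): ester, 1 C=O (running total 2).
CH(CHO): aldehyde, 1 C=O (running total 3).
CH(OCOCH3): ester, 1 C=O (running total 4).
CH(COOCH3): ester, 1 C=O (running total 5).
CH2CONHCH2: amide, 1 C=O (running total 6).
CH(COCH3): ketone, 1 C=O (running total 7).
CH(COOCH3): ester, 1 C=O (running total 8).
CH(COOCH3): ester, 1 C=O (running total 9).
CHO: aldehyde, 1 C=O (running total 10).

10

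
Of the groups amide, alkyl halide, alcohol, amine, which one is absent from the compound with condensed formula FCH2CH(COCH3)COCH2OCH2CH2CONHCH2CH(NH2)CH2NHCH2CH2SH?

amine: present (CH(NH2) — –NH2 on an sp³ carbon with no adjacent C=O → amine).
alkyl halide: present (FCH2 — halogen on an sp³ carbon → alkyl halide).
amide: present (CH2CONHCH2 — –C(=O)–N– linkage → amide (the N is not an amine)).
alcohol: no segment matches this pattern.

alcohol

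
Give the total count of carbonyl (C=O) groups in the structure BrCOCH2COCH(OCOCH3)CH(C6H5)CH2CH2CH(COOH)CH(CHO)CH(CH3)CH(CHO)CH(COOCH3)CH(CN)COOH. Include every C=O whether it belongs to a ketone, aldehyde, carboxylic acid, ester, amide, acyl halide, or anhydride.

8

BrCO: acyl halide, 1 C=O (running total 1).
CO: ketone, 1 C=O (running total 2).
CH(OCOCH3): ester, 1 C=O (running total 3).
CH(COOH): carboxylic acid, 1 C=O (running total 4).
CH(CHO): aldehyde, 1 C=O (running total 5).
CH(CHO): aldehyde, 1 C=O (running total 6).
CH(COOCH3): ester, 1 C=O (running total 7).
COOH: carboxylic acid, 1 C=O (running total 8).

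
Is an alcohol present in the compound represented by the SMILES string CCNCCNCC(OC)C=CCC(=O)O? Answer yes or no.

no

Working along the chain:
  CH2NHCH2: C–N–C with sp³ carbons and no adjacent C=O → amine (secondary).
  CH2NHCH2: C–N–C with sp³ carbons and no adjacent C=O → amine (secondary).
  CH(OCH3): pendant –OCH3: C–O–C with sp³ C, no adjacent C=O → ether.
  CH=CH: C=C double bond → alkene.
  COOH: –COOH: carbonyl C bonded to –OH and C → carboxylic acid (the –OH is not a separate alcohol).
In COOH, the –OH sits on a carbonyl carbon, making it part of a carboxylic acid, not an alcohol.
The groups actually present are: alkene, amine, carboxylic acid, ether.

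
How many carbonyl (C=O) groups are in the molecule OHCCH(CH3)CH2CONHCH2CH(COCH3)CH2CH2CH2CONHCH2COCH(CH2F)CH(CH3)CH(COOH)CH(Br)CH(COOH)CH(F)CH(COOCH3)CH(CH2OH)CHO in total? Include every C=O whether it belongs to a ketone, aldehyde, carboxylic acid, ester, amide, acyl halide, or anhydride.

9

OHC: aldehyde, 1 C=O (running total 1).
CH2CONHCH2: amide, 1 C=O (running total 2).
CH(COCH3): ketone, 1 C=O (running total 3).
CH2CONHCH2: amide, 1 C=O (running total 4).
CO: ketone, 1 C=O (running total 5).
CH(COOH): carboxylic acid, 1 C=O (running total 6).
CH(COOH): carboxylic acid, 1 C=O (running total 7).
CH(COOCH3): ester, 1 C=O (running total 8).
CHO: aldehyde, 1 C=O (running total 9).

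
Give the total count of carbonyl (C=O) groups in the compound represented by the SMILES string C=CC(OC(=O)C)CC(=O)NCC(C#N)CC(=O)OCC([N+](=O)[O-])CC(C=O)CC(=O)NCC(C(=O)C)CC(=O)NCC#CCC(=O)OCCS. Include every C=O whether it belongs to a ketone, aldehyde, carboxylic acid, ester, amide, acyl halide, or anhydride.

CH(OCOCH3): ester, 1 C=O (running total 1).
CH2CONHCH2: amide, 1 C=O (running total 2).
CH2COOCH2: ester, 1 C=O (running total 3).
CH(CHO): aldehyde, 1 C=O (running total 4).
CH2CONHCH2: amide, 1 C=O (running total 5).
CH(COCH3): ketone, 1 C=O (running total 6).
CH2CONHCH2: amide, 1 C=O (running total 7).
CH2COOCH2: ester, 1 C=O (running total 8).

8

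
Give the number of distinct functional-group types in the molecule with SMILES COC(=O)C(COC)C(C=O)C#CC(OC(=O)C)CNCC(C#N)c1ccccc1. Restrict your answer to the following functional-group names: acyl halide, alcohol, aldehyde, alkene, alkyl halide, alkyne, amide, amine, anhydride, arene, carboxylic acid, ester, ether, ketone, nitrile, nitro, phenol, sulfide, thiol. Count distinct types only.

7

CH3O–C(=O)–: carbonyl C bonded to C and to –OCH3 → ester (not ketone + ether).
pendant –CH2OCH3: C–O–C linkage → ether.
pendant –CHO: carbonyl C bonded to C and H → aldehyde.
C≡C triple bond → alkyne.
pendant –OC(=O)CH3: an acyloxy group → ester.
C–N–C with sp³ carbons and no adjacent C=O → amine (secondary).
pendant –C≡N: nitrile.
–C6H5 phenyl ring → arene.
Distinct types present: aldehyde, alkyne, amine, arene, ester, ether, nitrile.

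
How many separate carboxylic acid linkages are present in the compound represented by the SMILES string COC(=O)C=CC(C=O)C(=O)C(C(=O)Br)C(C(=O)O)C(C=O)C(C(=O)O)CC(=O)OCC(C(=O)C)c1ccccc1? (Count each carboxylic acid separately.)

CH3O–C(=O)–: carbonyl C bonded to C and to –OCH3 → ester (not ketone + ether).
C=C double bond → alkene.
pendant –CHO: carbonyl C bonded to C and H → aldehyde.
–C(=O)– with carbon on both sides → ketone.
pendant –C(=O)X: carbonyl C bonded to C and halogen → acyl halide.
pendant –COOH: carbonyl C bonded to C and –OH → carboxylic acid.
pendant –CHO: carbonyl C bonded to C and H → aldehyde.
pendant –COOH: carbonyl C bonded to C and –OH → carboxylic acid.
–C(=O)–O–C with C on the carbonyl side → ester.
pendant –COCH3: carbonyl C bonded to two carbons → ketone.
–C6H5 phenyl ring → arene.
Carboxylic acid appears at: CH(COOH), CH(COOH) → 2.

2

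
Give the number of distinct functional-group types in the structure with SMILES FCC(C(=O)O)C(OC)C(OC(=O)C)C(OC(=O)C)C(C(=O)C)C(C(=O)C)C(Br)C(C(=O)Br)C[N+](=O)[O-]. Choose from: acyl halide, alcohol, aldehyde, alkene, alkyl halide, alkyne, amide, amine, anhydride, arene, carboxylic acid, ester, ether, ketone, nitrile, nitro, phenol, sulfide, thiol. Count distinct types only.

halogen on an sp³ carbon → alkyl halide.
pendant –COOH: carbonyl C bonded to C and –OH → carboxylic acid.
pendant –OCH3: C–O–C with sp³ C, no adjacent C=O → ether.
pendant –OC(=O)CH3: an acyloxy group → ester.
pendant –OC(=O)CH3: an acyloxy group → ester.
pendant –COCH3: carbonyl C bonded to two carbons → ketone.
pendant –COCH3: carbonyl C bonded to two carbons → ketone.
halogen on an sp³ carbon → alkyl halide.
pendant –C(=O)X: carbonyl C bonded to C and halogen → acyl halide.
–NO2 on carbon → nitro group.
Distinct types present: acyl halide, alkyl halide, carboxylic acid, ester, ether, ketone, nitro.

7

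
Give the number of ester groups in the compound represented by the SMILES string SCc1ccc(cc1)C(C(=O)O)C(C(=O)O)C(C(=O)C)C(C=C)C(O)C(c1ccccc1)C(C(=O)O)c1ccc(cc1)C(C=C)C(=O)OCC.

1

Working along the chain:
  HSCH2: –SH on an sp³ carbon → thiol.
  C6H4: para-disubstituted benzene ring → arene.
  CH(COOH): pendant –COOH: carbonyl C bonded to C and –OH → carboxylic acid.
  CH(COOH): pendant –COOH: carbonyl C bonded to C and –OH → carboxylic acid.
  CH(COCH3): pendant –COCH3: carbonyl C bonded to two carbons → ketone.
  CH(CH=CH2): pendant –CH=CH2: C=C double bond → alkene.
  CH(OH): –OH on an sp³ carbon → alcohol (secondary).
  CH(C6H5): pendant –C6H5: benzene ring → arene.
  CH(COOH): pendant –COOH: carbonyl C bonded to C and –OH → carboxylic acid.
  C6H4: para-disubstituted benzene ring → arene.
  CH(CH=CH2): pendant –CH=CH2: C=C double bond → alkene.
  COOCH2CH3: –C(=O)OCH2CH3: carbonyl C bonded to C and to –OEt → ester.
Ester appears at: COOCH2CH3 → 1.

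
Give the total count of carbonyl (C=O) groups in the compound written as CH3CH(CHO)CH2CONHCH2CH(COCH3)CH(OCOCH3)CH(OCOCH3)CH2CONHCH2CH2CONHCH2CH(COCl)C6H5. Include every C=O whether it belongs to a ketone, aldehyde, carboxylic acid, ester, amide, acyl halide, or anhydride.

8

CH(CHO): aldehyde, 1 C=O (running total 1).
CH2CONHCH2: amide, 1 C=O (running total 2).
CH(COCH3): ketone, 1 C=O (running total 3).
CH(OCOCH3): ester, 1 C=O (running total 4).
CH(OCOCH3): ester, 1 C=O (running total 5).
CH2CONHCH2: amide, 1 C=O (running total 6).
CH2CONHCH2: amide, 1 C=O (running total 7).
CH(COCl): acyl halide, 1 C=O (running total 8).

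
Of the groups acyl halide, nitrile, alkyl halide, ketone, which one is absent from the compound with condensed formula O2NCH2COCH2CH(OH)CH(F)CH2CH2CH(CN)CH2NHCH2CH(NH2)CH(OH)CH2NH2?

acyl halide

ketone: present (CO — –C(=O)– with carbon on both sides → ketone).
alkyl halide: present (CH(F) — halogen on an sp³ carbon → alkyl halide).
nitrile: present (CH(CN) — pendant –C≡N: nitrile).
acyl halide: no segment matches this pattern.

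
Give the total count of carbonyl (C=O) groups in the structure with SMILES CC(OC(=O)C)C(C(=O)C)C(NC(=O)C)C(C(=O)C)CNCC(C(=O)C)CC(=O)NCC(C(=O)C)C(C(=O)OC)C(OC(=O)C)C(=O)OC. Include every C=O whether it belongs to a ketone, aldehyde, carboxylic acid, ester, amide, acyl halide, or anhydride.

CH(OCOCH3): ester, 1 C=O (running total 1).
CH(COCH3): ketone, 1 C=O (running total 2).
CH(NHCOCH3): amide, 1 C=O (running total 3).
CH(COCH3): ketone, 1 C=O (running total 4).
CH(COCH3): ketone, 1 C=O (running total 5).
CH2CONHCH2: amide, 1 C=O (running total 6).
CH(COCH3): ketone, 1 C=O (running total 7).
CH(COOCH3): ester, 1 C=O (running total 8).
CH(OCOCH3): ester, 1 C=O (running total 9).
COOCH3: ester, 1 C=O (running total 10).

10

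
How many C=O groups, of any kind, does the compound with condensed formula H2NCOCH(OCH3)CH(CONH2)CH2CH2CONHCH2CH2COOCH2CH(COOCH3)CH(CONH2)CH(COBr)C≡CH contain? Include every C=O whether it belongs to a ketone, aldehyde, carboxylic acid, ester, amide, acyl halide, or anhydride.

H2NCO: amide, 1 C=O (running total 1).
CH(CONH2): amide, 1 C=O (running total 2).
CH2CONHCH2: amide, 1 C=O (running total 3).
CH2COOCH2: ester, 1 C=O (running total 4).
CH(COOCH3): ester, 1 C=O (running total 5).
CH(CONH2): amide, 1 C=O (running total 6).
CH(COBr): acyl halide, 1 C=O (running total 7).

7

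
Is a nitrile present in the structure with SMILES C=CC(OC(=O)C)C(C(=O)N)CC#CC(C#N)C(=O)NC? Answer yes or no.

Taking each segment in turn:
  CH2=CH: C=C double bond → alkene.
  CH(OCOCH3): pendant –OC(=O)CH3: an acyloxy group → ester.
  CH(CONH2): pendant –CONH2: carbonyl C bonded to C and N → amide.
  C≡C: C≡C triple bond → alkyne.
  CH(CN): pendant –C≡N: nitrile.
  CONHCH3: –C(=O)NHCH3: carbonyl C bonded to C and to N → amide (the N is not an amine).
The CH(CN) segment supplies the nitrile: pendant –C≡N: nitrile.

yes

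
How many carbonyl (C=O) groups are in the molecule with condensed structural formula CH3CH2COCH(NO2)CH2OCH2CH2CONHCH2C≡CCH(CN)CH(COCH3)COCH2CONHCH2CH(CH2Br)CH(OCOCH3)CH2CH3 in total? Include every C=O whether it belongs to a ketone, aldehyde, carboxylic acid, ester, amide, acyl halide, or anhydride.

6

CO: ketone, 1 C=O (running total 1).
CH2CONHCH2: amide, 1 C=O (running total 2).
CH(COCH3): ketone, 1 C=O (running total 3).
CO: ketone, 1 C=O (running total 4).
CH2CONHCH2: amide, 1 C=O (running total 5).
CH(OCOCH3): ester, 1 C=O (running total 6).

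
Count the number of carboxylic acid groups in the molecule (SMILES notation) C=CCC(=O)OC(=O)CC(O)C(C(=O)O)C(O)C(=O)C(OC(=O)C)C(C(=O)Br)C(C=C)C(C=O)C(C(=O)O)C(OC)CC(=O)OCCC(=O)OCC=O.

Taking each segment in turn:
  CH2=CH: C=C double bond → alkene.
  CH2CO-O-COCH2: two acyl groups sharing one oxygen, –C(=O)–O–C(=O)– → anhydride.
  CH(OH): –OH on an sp³ carbon → alcohol (secondary).
  CH(COOH): pendant –COOH: carbonyl C bonded to C and –OH → carboxylic acid.
  CH(OH): –OH on an sp³ carbon → alcohol (secondary).
  CO: –C(=O)– with carbon on both sides → ketone.
  CH(OCOCH3): pendant –OC(=O)CH3: an acyloxy group → ester.
  CH(COBr): pendant –C(=O)X: carbonyl C bonded to C and halogen → acyl halide.
  CH(CH=CH2): pendant –CH=CH2: C=C double bond → alkene.
  CH(CHO): pendant –CHO: carbonyl C bonded to C and H → aldehyde.
  CH(COOH): pendant –COOH: carbonyl C bonded to C and –OH → carboxylic acid.
  CH(OCH3): pendant –OCH3: C–O–C with sp³ C, no adjacent C=O → ether.
  CH2COOCH2: –C(=O)–O–C with C on the carbonyl side → ester.
  CH2COOCH2: –C(=O)–O–C with C on the carbonyl side → ester.
  CHO: terminal –CHO: carbonyl C bonded to H and C → aldehyde.
Carboxylic acid appears at: CH(COOH), CH(COOH) → 2.

2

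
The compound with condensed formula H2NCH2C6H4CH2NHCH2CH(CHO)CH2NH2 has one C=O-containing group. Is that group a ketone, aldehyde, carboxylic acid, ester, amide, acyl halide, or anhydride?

aldehyde

The carbonyl is in the CH(CHO) segment: pendant –CHO: carbonyl C bonded to C and H → aldehyde.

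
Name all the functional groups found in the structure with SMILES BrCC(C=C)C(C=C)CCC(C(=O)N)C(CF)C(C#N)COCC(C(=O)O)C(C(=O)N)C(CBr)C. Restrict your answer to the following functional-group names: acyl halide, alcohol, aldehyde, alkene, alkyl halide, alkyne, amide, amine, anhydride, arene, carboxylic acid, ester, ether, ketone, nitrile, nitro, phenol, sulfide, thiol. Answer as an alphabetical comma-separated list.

Taking each segment in turn:
  BrCH2: halogen on an sp³ carbon → alkyl halide.
  CH(CH=CH2): pendant –CH=CH2: C=C double bond → alkene.
  CH(CH=CH2): pendant –CH=CH2: C=C double bond → alkene.
  CH(CONH2): pendant –CONH2: carbonyl C bonded to C and N → amide.
  CH(CH2F): pendant –CH2X: halogen on sp³ carbon → alkyl halide.
  CH(CN): pendant –C≡N: nitrile.
  CH2OCH2: C–O–C with sp³ carbons on both sides and no adjacent C=O → ether.
  CH(COOH): pendant –COOH: carbonyl C bonded to C and –OH → carboxylic acid.
  CH(CONH2): pendant –CONH2: carbonyl C bonded to C and N → amide.
  CH(CH2Br): pendant –CH2X: halogen on sp³ carbon → alkyl halide.

alkene, alkyl halide, amide, carboxylic acid, ether, nitrile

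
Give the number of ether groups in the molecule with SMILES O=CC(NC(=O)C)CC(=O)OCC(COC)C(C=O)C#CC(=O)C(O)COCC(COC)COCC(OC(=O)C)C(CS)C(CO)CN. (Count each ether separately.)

4

Reading the structure from left to right:
  OHC: terminal –CHO: carbonyl C bonded to H and C → aldehyde.
  CH(NHCOCH3): pendant –NHC(=O)CH3: N bonded to a carbonyl → amide (not amine).
  CH2COOCH2: –C(=O)–O–C with C on the carbonyl side → ester.
  CH(CH2OCH3): pendant –CH2OCH3: C–O–C linkage → ether.
  CH(CHO): pendant –CHO: carbonyl C bonded to C and H → aldehyde.
  C≡C: C≡C triple bond → alkyne.
  CO: –C(=O)– with carbon on both sides → ketone.
  CH(OH): –OH on an sp³ carbon → alcohol (secondary).
  CH2OCH2: C–O–C with sp³ carbons on both sides and no adjacent C=O → ether.
  CH(CH2OCH3): pendant –CH2OCH3: C–O–C linkage → ether.
  CH2OCH2: C–O–C with sp³ carbons on both sides and no adjacent C=O → ether.
  CH(OCOCH3): pendant –OC(=O)CH3: an acyloxy group → ester.
  CH(CH2SH): pendant –CH2SH → thiol.
  CH(CH2OH): pendant –CH2OH on an sp³ backbone C → alcohol.
  CH2NH2: –NH2 on an sp³ carbon with no adjacent C=O → amine.
Ether appears at: CH(CH2OCH3), CH2OCH2, CH(CH2OCH3), CH2OCH2 → 4.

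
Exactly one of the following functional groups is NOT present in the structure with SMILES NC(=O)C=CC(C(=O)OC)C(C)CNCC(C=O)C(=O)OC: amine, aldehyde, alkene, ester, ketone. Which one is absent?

ketone

amine: present (CH2NHCH2 — C–N–C with sp³ carbons and no adjacent C=O → amine (secondary)).
alkene: present (CH=CH — C=C double bond → alkene).
aldehyde: present (CH(CHO) — pendant –CHO: carbonyl C bonded to C and H → aldehyde).
ester: present (CH(COOCH3) — pendant –COOCH3: carbonyl C bonded to C and –OCH3 → ester).
ketone: absent. In each of CH(COOCH3) and COOCH3, the C=O is bonded to an –O–C group, which defines an ester, not a ketone. In H2NCO, the C=O is bonded to nitrogen, which defines an amide, not a ketone. In CH(CHO), the carbonyl carbon carries an H, so it is an aldehyde, not a ketone.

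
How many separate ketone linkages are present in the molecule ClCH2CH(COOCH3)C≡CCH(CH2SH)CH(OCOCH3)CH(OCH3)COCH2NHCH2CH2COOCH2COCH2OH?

Working along the chain:
  ClCH2: halogen on an sp³ carbon → alkyl halide.
  CH(COOCH3): pendant –COOCH3: carbonyl C bonded to C and –OCH3 → ester.
  C≡C: C≡C triple bond → alkyne.
  CH(CH2SH): pendant –CH2SH → thiol.
  CH(OCOCH3): pendant –OC(=O)CH3: an acyloxy group → ester.
  CH(OCH3): pendant –OCH3: C–O–C with sp³ C, no adjacent C=O → ether.
  CO: –C(=O)– with carbon on both sides → ketone.
  CH2NHCH2: C–N–C with sp³ carbons and no adjacent C=O → amine (secondary).
  CH2COOCH2: –C(=O)–O–C with C on the carbonyl side → ester.
  CO: –C(=O)– with carbon on both sides → ketone.
  CH2OH: –OH on an sp³ carbon → alcohol.
Ketone appears at: CO, CO → 2.

2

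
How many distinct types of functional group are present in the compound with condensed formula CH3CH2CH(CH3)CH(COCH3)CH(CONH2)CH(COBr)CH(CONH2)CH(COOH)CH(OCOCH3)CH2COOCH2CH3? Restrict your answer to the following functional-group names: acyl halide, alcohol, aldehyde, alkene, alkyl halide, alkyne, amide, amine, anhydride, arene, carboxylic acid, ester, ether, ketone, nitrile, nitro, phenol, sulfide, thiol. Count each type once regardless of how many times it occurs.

5

pendant –COCH3: carbonyl C bonded to two carbons → ketone.
pendant –CONH2: carbonyl C bonded to C and N → amide.
pendant –C(=O)X: carbonyl C bonded to C and halogen → acyl halide.
pendant –CONH2: carbonyl C bonded to C and N → amide.
pendant –COOH: carbonyl C bonded to C and –OH → carboxylic acid.
pendant –OC(=O)CH3: an acyloxy group → ester.
–C(=O)OCH2CH3: carbonyl C bonded to C and to –OEt → ester.
Distinct types present: acyl halide, amide, carboxylic acid, ester, ketone.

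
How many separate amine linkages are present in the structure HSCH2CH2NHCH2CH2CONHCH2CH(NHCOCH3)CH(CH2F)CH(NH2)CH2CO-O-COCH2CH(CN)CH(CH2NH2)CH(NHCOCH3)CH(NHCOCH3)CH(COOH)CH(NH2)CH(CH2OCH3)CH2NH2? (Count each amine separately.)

Taking each segment in turn:
  HSCH2: –SH on an sp³ carbon → thiol.
  CH2NHCH2: C–N–C with sp³ carbons and no adjacent C=O → amine (secondary).
  CH2CONHCH2: –C(=O)–N– linkage → amide (the N is not an amine).
  CH(NHCOCH3): pendant –NHC(=O)CH3: N bonded to a carbonyl → amide (not amine).
  CH(CH2F): pendant –CH2X: halogen on sp³ carbon → alkyl halide.
  CH(NH2): –NH2 on an sp³ carbon with no adjacent C=O → amine.
  CH2CO-O-COCH2: two acyl groups sharing one oxygen, –C(=O)–O–C(=O)– → anhydride.
  CH(CN): pendant –C≡N: nitrile.
  CH(CH2NH2): pendant –CH2NH2: N on sp³ C, no adjacent C=O → amine.
  CH(NHCOCH3): pendant –NHC(=O)CH3: N bonded to a carbonyl → amide (not amine).
  CH(NHCOCH3): pendant –NHC(=O)CH3: N bonded to a carbonyl → amide (not amine).
  CH(COOH): pendant –COOH: carbonyl C bonded to C and –OH → carboxylic acid.
  CH(NH2): –NH2 on an sp³ carbon with no adjacent C=O → amine.
  CH(CH2OCH3): pendant –CH2OCH3: C–O–C linkage → ether.
  CH2NH2: –NH2 on an sp³ carbon with no adjacent C=O → amine.
Amine appears at: CH2NHCH2, CH(NH2), CH(CH2NH2), CH(NH2), CH2NH2 → 5.

5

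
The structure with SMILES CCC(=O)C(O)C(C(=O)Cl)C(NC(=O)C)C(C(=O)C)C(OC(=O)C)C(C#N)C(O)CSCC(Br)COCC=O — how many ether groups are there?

–C(=O)– with carbon on both sides → ketone.
–OH on an sp³ carbon → alcohol (secondary).
pendant –C(=O)X: carbonyl C bonded to C and halogen → acyl halide.
pendant –NHC(=O)CH3: N bonded to a carbonyl → amide (not amine).
pendant –COCH3: carbonyl C bonded to two carbons → ketone.
pendant –OC(=O)CH3: an acyloxy group → ester.
pendant –C≡N: nitrile.
–OH on an sp³ carbon → alcohol (secondary).
C–S–C linkage → sulfide (thioether).
halogen on an sp³ carbon → alkyl halide.
C–O–C with sp³ carbons on both sides and no adjacent C=O → ether.
terminal –CHO: carbonyl C bonded to H and C → aldehyde.
Ether appears at: CH2OCH2 → 1.

1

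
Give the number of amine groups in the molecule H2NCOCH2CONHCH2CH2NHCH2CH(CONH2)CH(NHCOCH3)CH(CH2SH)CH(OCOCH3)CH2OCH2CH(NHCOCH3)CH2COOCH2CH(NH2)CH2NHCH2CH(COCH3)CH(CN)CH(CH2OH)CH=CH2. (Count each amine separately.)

–C(=O)NH2: carbonyl C bonded to C and to N → amide (the N is not a separate amine).
–C(=O)–N– linkage → amide (the N is not an amine).
C–N–C with sp³ carbons and no adjacent C=O → amine (secondary).
pendant –CONH2: carbonyl C bonded to C and N → amide.
pendant –NHC(=O)CH3: N bonded to a carbonyl → amide (not amine).
pendant –CH2SH → thiol.
pendant –OC(=O)CH3: an acyloxy group → ester.
C–O–C with sp³ carbons on both sides and no adjacent C=O → ether.
pendant –NHC(=O)CH3: N bonded to a carbonyl → amide (not amine).
–C(=O)–O–C with C on the carbonyl side → ester.
–NH2 on an sp³ carbon with no adjacent C=O → amine.
C–N–C with sp³ carbons and no adjacent C=O → amine (secondary).
pendant –COCH3: carbonyl C bonded to two carbons → ketone.
pendant –C≡N: nitrile.
pendant –CH2OH on an sp³ backbone C → alcohol.
C=C double bond → alkene.
Amine appears at: CH2NHCH2, CH(NH2), CH2NHCH2 → 3.

3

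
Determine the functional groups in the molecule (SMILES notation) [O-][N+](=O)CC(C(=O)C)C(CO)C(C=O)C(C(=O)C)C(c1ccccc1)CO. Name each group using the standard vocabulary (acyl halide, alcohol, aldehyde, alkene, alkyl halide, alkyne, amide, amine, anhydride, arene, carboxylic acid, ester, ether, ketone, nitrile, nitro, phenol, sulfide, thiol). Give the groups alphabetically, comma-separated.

Taking each segment in turn:
  O2NCH2: –NO2 on carbon → nitro group.
  CH(COCH3): pendant –COCH3: carbonyl C bonded to two carbons → ketone.
  CH(CH2OH): pendant –CH2OH on an sp³ backbone C → alcohol.
  CH(CHO): pendant –CHO: carbonyl C bonded to C and H → aldehyde.
  CH(COCH3): pendant –COCH3: carbonyl C bonded to two carbons → ketone.
  CH(C6H5): pendant –C6H5: benzene ring → arene.
  CH2OH: –OH on an sp³ carbon → alcohol.

alcohol, aldehyde, arene, ketone, nitro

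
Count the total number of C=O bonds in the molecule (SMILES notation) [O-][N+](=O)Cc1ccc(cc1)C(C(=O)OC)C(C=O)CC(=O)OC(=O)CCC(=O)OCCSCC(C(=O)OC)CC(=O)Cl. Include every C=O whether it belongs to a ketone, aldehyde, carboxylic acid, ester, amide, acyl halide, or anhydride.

7

CH(COOCH3): ester, 1 C=O (running total 1).
CH(CHO): aldehyde, 1 C=O (running total 2).
CH2CO-O-COCH2: anhydride, 2 C=O (running total 4).
CH2COOCH2: ester, 1 C=O (running total 5).
CH(COOCH3): ester, 1 C=O (running total 6).
COCl: acyl halide, 1 C=O (running total 7).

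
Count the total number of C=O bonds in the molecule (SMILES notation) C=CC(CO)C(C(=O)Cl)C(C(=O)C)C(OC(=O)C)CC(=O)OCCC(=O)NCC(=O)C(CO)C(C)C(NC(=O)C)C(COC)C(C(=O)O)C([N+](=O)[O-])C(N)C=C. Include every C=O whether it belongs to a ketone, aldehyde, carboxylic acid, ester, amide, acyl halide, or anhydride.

CH(COCl): acyl halide, 1 C=O (running total 1).
CH(COCH3): ketone, 1 C=O (running total 2).
CH(OCOCH3): ester, 1 C=O (running total 3).
CH2COOCH2: ester, 1 C=O (running total 4).
CH2CONHCH2: amide, 1 C=O (running total 5).
CO: ketone, 1 C=O (running total 6).
CH(NHCOCH3): amide, 1 C=O (running total 7).
CH(COOH): carboxylic acid, 1 C=O (running total 8).

8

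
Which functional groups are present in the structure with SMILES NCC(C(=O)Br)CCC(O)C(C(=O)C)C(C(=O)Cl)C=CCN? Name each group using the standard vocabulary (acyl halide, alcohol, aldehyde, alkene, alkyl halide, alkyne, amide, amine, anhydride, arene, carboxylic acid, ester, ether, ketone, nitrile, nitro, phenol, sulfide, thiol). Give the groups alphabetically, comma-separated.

Working along the chain:
  H2NCH2: –NH2 on an sp³ carbon with no adjacent C=O → amine.
  CH(COBr): pendant –C(=O)X: carbonyl C bonded to C and halogen → acyl halide.
  CH(OH): –OH on an sp³ carbon → alcohol (secondary).
  CH(COCH3): pendant –COCH3: carbonyl C bonded to two carbons → ketone.
  CH(COCl): pendant –C(=O)X: carbonyl C bonded to C and halogen → acyl halide.
  CH=CH: C=C double bond → alkene.
  CH2NH2: –NH2 on an sp³ carbon with no adjacent C=O → amine.

acyl halide, alcohol, alkene, amine, ketone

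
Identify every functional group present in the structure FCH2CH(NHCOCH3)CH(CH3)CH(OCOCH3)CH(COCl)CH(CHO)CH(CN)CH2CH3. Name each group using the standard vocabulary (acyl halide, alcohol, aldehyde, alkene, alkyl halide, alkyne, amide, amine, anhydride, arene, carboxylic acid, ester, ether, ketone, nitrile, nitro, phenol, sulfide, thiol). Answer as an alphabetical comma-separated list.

Taking each segment in turn:
  FCH2: halogen on an sp³ carbon → alkyl halide.
  CH(NHCOCH3): pendant –NHC(=O)CH3: N bonded to a carbonyl → amide (not amine).
  CH(OCOCH3): pendant –OC(=O)CH3: an acyloxy group → ester.
  CH(COCl): pendant –C(=O)X: carbonyl C bonded to C and halogen → acyl halide.
  CH(CHO): pendant –CHO: carbonyl C bonded to C and H → aldehyde.
  CH(CN): pendant –C≡N: nitrile.

acyl halide, aldehyde, alkyl halide, amide, ester, nitrile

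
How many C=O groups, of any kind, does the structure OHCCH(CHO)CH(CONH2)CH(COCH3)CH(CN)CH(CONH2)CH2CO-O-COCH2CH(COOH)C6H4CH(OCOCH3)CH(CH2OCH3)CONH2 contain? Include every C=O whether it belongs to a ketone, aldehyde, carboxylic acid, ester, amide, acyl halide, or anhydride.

OHC: aldehyde, 1 C=O (running total 1).
CH(CHO): aldehyde, 1 C=O (running total 2).
CH(CONH2): amide, 1 C=O (running total 3).
CH(COCH3): ketone, 1 C=O (running total 4).
CH(CONH2): amide, 1 C=O (running total 5).
CH2CO-O-COCH2: anhydride, 2 C=O (running total 7).
CH(COOH): carboxylic acid, 1 C=O (running total 8).
CH(OCOCH3): ester, 1 C=O (running total 9).
CONH2: amide, 1 C=O (running total 10).

10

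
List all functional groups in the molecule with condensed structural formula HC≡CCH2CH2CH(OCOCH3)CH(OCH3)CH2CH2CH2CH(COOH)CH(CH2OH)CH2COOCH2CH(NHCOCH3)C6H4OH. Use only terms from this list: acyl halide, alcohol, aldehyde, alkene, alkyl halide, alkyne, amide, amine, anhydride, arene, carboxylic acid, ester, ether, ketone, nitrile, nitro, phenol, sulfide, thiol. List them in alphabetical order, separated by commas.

Working along the chain:
  HC≡C: C≡C triple bond → alkyne.
  CH(OCOCH3): pendant –OC(=O)CH3: an acyloxy group → ester.
  CH(OCH3): pendant –OCH3: C–O–C with sp³ C, no adjacent C=O → ether.
  CH(COOH): pendant –COOH: carbonyl C bonded to C and –OH → carboxylic acid.
  CH(CH2OH): pendant –CH2OH on an sp³ backbone C → alcohol.
  CH2COOCH2: –C(=O)–O–C with C on the carbonyl side → ester.
  CH(NHCOCH3): pendant –NHC(=O)CH3: N bonded to a carbonyl → amide (not amine).
  C6H4OH: –OH attached directly to an aromatic ring → phenol (not alcohol); the ring itself is an arene.

alcohol, alkyne, amide, arene, carboxylic acid, ester, ether, phenol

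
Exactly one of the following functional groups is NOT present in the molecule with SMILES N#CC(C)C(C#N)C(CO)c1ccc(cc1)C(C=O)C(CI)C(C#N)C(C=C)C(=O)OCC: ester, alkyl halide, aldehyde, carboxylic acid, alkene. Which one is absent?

ester: present (COOCH2CH3 — –C(=O)OCH2CH3: carbonyl C bonded to C and to –OEt → ester).
alkyl halide: present (CH(CH2I) — pendant –CH2X: halogen on sp³ carbon → alkyl halide).
aldehyde: present (CH(CHO) — pendant –CHO: carbonyl C bonded to C and H → aldehyde).
alkene: present (CH(CH=CH2) — pendant –CH=CH2: C=C double bond → alkene).
carboxylic acid: absent. In COOCH2CH3, the acyl oxygen is bonded to carbon (–O–C), not to H, so this is an ester.

carboxylic acid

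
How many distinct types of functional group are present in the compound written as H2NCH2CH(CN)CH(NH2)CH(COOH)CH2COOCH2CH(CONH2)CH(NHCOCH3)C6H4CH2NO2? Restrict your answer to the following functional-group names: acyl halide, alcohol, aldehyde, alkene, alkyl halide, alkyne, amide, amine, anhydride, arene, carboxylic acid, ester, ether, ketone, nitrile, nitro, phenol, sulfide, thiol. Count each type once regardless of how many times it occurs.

7

Reading the structure from left to right:
  H2NCH2: –NH2 on an sp³ carbon with no adjacent C=O → amine.
  CH(CN): pendant –C≡N: nitrile.
  CH(NH2): –NH2 on an sp³ carbon with no adjacent C=O → amine.
  CH(COOH): pendant –COOH: carbonyl C bonded to C and –OH → carboxylic acid.
  CH2COOCH2: –C(=O)–O–C with C on the carbonyl side → ester.
  CH(CONH2): pendant –CONH2: carbonyl C bonded to C and N → amide.
  CH(NHCOCH3): pendant –NHC(=O)CH3: N bonded to a carbonyl → amide (not amine).
  C6H4: para-disubstituted benzene ring → arene.
  CH2NO2: –NO2 on carbon → nitro group.
Distinct types present: amide, amine, arene, carboxylic acid, ester, nitrile, nitro.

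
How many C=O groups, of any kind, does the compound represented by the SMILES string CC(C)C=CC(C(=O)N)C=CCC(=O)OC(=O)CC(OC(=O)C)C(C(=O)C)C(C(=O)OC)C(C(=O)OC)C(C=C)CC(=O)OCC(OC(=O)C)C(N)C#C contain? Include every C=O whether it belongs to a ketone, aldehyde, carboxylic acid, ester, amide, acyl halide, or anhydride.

9

CH(CONH2): amide, 1 C=O (running total 1).
CH2CO-O-COCH2: anhydride, 2 C=O (running total 3).
CH(OCOCH3): ester, 1 C=O (running total 4).
CH(COCH3): ketone, 1 C=O (running total 5).
CH(COOCH3): ester, 1 C=O (running total 6).
CH(COOCH3): ester, 1 C=O (running total 7).
CH2COOCH2: ester, 1 C=O (running total 8).
CH(OCOCH3): ester, 1 C=O (running total 9).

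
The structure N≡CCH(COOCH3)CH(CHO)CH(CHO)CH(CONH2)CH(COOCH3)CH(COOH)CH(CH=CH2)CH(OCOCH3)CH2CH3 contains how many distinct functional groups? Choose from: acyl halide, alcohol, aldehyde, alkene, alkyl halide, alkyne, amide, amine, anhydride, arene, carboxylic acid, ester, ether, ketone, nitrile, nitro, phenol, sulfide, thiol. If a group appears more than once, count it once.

N≡C–: carbon triple-bonded to nitrogen → nitrile.
pendant –COOCH3: carbonyl C bonded to C and –OCH3 → ester.
pendant –CHO: carbonyl C bonded to C and H → aldehyde.
pendant –CHO: carbonyl C bonded to C and H → aldehyde.
pendant –CONH2: carbonyl C bonded to C and N → amide.
pendant –COOCH3: carbonyl C bonded to C and –OCH3 → ester.
pendant –COOH: carbonyl C bonded to C and –OH → carboxylic acid.
pendant –CH=CH2: C=C double bond → alkene.
pendant –OC(=O)CH3: an acyloxy group → ester.
Distinct types present: aldehyde, alkene, amide, carboxylic acid, ester, nitrile.

6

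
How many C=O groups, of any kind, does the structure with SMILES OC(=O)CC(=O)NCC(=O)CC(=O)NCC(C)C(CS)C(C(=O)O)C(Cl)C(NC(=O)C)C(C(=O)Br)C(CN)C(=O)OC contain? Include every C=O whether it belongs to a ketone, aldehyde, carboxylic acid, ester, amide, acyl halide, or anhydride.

8

HOOC: carboxylic acid, 1 C=O (running total 1).
CH2CONHCH2: amide, 1 C=O (running total 2).
CO: ketone, 1 C=O (running total 3).
CH2CONHCH2: amide, 1 C=O (running total 4).
CH(COOH): carboxylic acid, 1 C=O (running total 5).
CH(NHCOCH3): amide, 1 C=O (running total 6).
CH(COBr): acyl halide, 1 C=O (running total 7).
COOCH3: ester, 1 C=O (running total 8).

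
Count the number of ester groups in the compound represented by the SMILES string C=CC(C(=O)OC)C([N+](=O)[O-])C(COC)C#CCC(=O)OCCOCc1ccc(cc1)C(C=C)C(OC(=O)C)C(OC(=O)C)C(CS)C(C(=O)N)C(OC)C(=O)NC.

4

Working along the chain:
  CH2=CH: C=C double bond → alkene.
  CH(COOCH3): pendant –COOCH3: carbonyl C bonded to C and –OCH3 → ester.
  CH(NO2): –NO2 on an sp³ carbon → nitro (the N=O is not a carbonyl).
  CH(CH2OCH3): pendant –CH2OCH3: C–O–C linkage → ether.
  C≡C: C≡C triple bond → alkyne.
  CH2COOCH2: –C(=O)–O–C with C on the carbonyl side → ester.
  CH2OCH2: C–O–C with sp³ carbons on both sides and no adjacent C=O → ether.
  C6H4: para-disubstituted benzene ring → arene.
  CH(CH=CH2): pendant –CH=CH2: C=C double bond → alkene.
  CH(OCOCH3): pendant –OC(=O)CH3: an acyloxy group → ester.
  CH(OCOCH3): pendant –OC(=O)CH3: an acyloxy group → ester.
  CH(CH2SH): pendant –CH2SH → thiol.
  CH(CONH2): pendant –CONH2: carbonyl C bonded to C and N → amide.
  CH(OCH3): pendant –OCH3: C–O–C with sp³ C, no adjacent C=O → ether.
  CONHCH3: –C(=O)NHCH3: carbonyl C bonded to C and to N → amide (the N is not an amine).
Ester appears at: CH(COOCH3), CH2COOCH2, CH(OCOCH3), CH(OCOCH3) → 4.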